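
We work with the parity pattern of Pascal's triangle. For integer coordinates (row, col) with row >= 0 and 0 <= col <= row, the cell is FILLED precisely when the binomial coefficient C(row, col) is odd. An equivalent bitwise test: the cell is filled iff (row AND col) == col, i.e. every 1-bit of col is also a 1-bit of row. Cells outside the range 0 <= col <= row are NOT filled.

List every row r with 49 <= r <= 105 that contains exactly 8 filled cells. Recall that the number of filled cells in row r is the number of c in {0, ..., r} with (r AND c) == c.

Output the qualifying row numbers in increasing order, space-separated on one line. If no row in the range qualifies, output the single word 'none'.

Row r has 2^popcount(r) filled cells, so we need popcount(r) = log2(8) = 3.
Scan r = 49..105 and keep those with exactly 3 one-bits:
r=49=110001 popcount=3 -> KEEP
r=50=110010 popcount=3 -> KEEP
r=51=110011 popcount=4 -> skip
r=52=110100 popcount=3 -> KEEP
r=53=110101 popcount=4 -> skip
r=54=110110 popcount=4 -> skip
r=55=110111 popcount=5 -> skip
r=56=111000 popcount=3 -> KEEP
r=57=111001 popcount=4 -> skip
r=58=111010 popcount=4 -> skip
r=59=111011 popcount=5 -> skip
r=60=111100 popcount=4 -> skip
r=61=111101 popcount=5 -> skip
r=62=111110 popcount=5 -> skip
r=63=111111 popcount=6 -> skip
r=64=1000000 popcount=1 -> skip
r=65=1000001 popcount=2 -> skip
r=66=1000010 popcount=2 -> skip
r=67=1000011 popcount=3 -> KEEP
r=68=1000100 popcount=2 -> skip
r=69=1000101 popcount=3 -> KEEP
r=70=1000110 popcount=3 -> KEEP
r=71=1000111 popcount=4 -> skip
r=72=1001000 popcount=2 -> skip
r=73=1001001 popcount=3 -> KEEP
r=74=1001010 popcount=3 -> KEEP
r=75=1001011 popcount=4 -> skip
r=76=1001100 popcount=3 -> KEEP
r=77=1001101 popcount=4 -> skip
r=78=1001110 popcount=4 -> skip
r=79=1001111 popcount=5 -> skip
r=80=1010000 popcount=2 -> skip
r=81=1010001 popcount=3 -> KEEP
r=82=1010010 popcount=3 -> KEEP
r=83=1010011 popcount=4 -> skip
r=84=1010100 popcount=3 -> KEEP
r=85=1010101 popcount=4 -> skip
r=86=1010110 popcount=4 -> skip
r=87=1010111 popcount=5 -> skip
r=88=1011000 popcount=3 -> KEEP
r=89=1011001 popcount=4 -> skip
r=90=1011010 popcount=4 -> skip
r=91=1011011 popcount=5 -> skip
r=92=1011100 popcount=4 -> skip
r=93=1011101 popcount=5 -> skip
r=94=1011110 popcount=5 -> skip
r=95=1011111 popcount=6 -> skip
r=96=1100000 popcount=2 -> skip
r=97=1100001 popcount=3 -> KEEP
r=98=1100010 popcount=3 -> KEEP
r=99=1100011 popcount=4 -> skip
r=100=1100100 popcount=3 -> KEEP
r=101=1100101 popcount=4 -> skip
r=102=1100110 popcount=4 -> skip
r=103=1100111 popcount=5 -> skip
r=104=1101000 popcount=3 -> KEEP
r=105=1101001 popcount=4 -> skip
Kept rows: 49 50 52 56 67 69 70 73 74 76 81 82 84 88 97 98 100 104

Answer: 49 50 52 56 67 69 70 73 74 76 81 82 84 88 97 98 100 104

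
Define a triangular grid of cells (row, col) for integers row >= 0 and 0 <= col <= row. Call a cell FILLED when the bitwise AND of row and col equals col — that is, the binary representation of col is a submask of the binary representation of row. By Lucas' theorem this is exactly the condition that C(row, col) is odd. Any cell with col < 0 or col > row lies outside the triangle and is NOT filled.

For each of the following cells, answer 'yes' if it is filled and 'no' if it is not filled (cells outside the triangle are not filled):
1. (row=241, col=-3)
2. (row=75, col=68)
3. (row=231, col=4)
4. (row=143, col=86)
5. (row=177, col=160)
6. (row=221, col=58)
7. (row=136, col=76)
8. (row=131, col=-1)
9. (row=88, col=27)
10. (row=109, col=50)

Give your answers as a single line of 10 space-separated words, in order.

(241,-3): col outside [0, 241] -> not filled
(75,68): row=0b1001011, col=0b1000100, row AND col = 0b1000000 = 64; 64 != 68 -> empty
(231,4): row=0b11100111, col=0b100, row AND col = 0b100 = 4; 4 == 4 -> filled
(143,86): row=0b10001111, col=0b1010110, row AND col = 0b110 = 6; 6 != 86 -> empty
(177,160): row=0b10110001, col=0b10100000, row AND col = 0b10100000 = 160; 160 == 160 -> filled
(221,58): row=0b11011101, col=0b111010, row AND col = 0b11000 = 24; 24 != 58 -> empty
(136,76): row=0b10001000, col=0b1001100, row AND col = 0b1000 = 8; 8 != 76 -> empty
(131,-1): col outside [0, 131] -> not filled
(88,27): row=0b1011000, col=0b11011, row AND col = 0b11000 = 24; 24 != 27 -> empty
(109,50): row=0b1101101, col=0b110010, row AND col = 0b100000 = 32; 32 != 50 -> empty

Answer: no no yes no yes no no no no no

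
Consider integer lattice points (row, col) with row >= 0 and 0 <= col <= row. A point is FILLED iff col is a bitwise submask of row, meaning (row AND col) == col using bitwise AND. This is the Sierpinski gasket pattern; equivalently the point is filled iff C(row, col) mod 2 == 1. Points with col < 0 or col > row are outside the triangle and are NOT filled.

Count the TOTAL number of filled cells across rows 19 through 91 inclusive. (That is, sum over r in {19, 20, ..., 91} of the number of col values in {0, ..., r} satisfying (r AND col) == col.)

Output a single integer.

r19=10011 pc3: +8 =8
r20=10100 pc2: +4 =12
r21=10101 pc3: +8 =20
r22=10110 pc3: +8 =28
r23=10111 pc4: +16 =44
r24=11000 pc2: +4 =48
r25=11001 pc3: +8 =56
r26=11010 pc3: +8 =64
r27=11011 pc4: +16 =80
r28=11100 pc3: +8 =88
r29=11101 pc4: +16 =104
r30=11110 pc4: +16 =120
r31=11111 pc5: +32 =152
r32=100000 pc1: +2 =154
r33=100001 pc2: +4 =158
r34=100010 pc2: +4 =162
r35=100011 pc3: +8 =170
r36=100100 pc2: +4 =174
r37=100101 pc3: +8 =182
r38=100110 pc3: +8 =190
r39=100111 pc4: +16 =206
r40=101000 pc2: +4 =210
r41=101001 pc3: +8 =218
r42=101010 pc3: +8 =226
r43=101011 pc4: +16 =242
r44=101100 pc3: +8 =250
r45=101101 pc4: +16 =266
r46=101110 pc4: +16 =282
r47=101111 pc5: +32 =314
r48=110000 pc2: +4 =318
r49=110001 pc3: +8 =326
r50=110010 pc3: +8 =334
r51=110011 pc4: +16 =350
r52=110100 pc3: +8 =358
r53=110101 pc4: +16 =374
r54=110110 pc4: +16 =390
r55=110111 pc5: +32 =422
r56=111000 pc3: +8 =430
r57=111001 pc4: +16 =446
r58=111010 pc4: +16 =462
r59=111011 pc5: +32 =494
r60=111100 pc4: +16 =510
r61=111101 pc5: +32 =542
r62=111110 pc5: +32 =574
r63=111111 pc6: +64 =638
r64=1000000 pc1: +2 =640
r65=1000001 pc2: +4 =644
r66=1000010 pc2: +4 =648
r67=1000011 pc3: +8 =656
r68=1000100 pc2: +4 =660
r69=1000101 pc3: +8 =668
r70=1000110 pc3: +8 =676
r71=1000111 pc4: +16 =692
r72=1001000 pc2: +4 =696
r73=1001001 pc3: +8 =704
r74=1001010 pc3: +8 =712
r75=1001011 pc4: +16 =728
r76=1001100 pc3: +8 =736
r77=1001101 pc4: +16 =752
r78=1001110 pc4: +16 =768
r79=1001111 pc5: +32 =800
r80=1010000 pc2: +4 =804
r81=1010001 pc3: +8 =812
r82=1010010 pc3: +8 =820
r83=1010011 pc4: +16 =836
r84=1010100 pc3: +8 =844
r85=1010101 pc4: +16 =860
r86=1010110 pc4: +16 =876
r87=1010111 pc5: +32 =908
r88=1011000 pc3: +8 =916
r89=1011001 pc4: +16 =932
r90=1011010 pc4: +16 =948
r91=1011011 pc5: +32 =980

Answer: 980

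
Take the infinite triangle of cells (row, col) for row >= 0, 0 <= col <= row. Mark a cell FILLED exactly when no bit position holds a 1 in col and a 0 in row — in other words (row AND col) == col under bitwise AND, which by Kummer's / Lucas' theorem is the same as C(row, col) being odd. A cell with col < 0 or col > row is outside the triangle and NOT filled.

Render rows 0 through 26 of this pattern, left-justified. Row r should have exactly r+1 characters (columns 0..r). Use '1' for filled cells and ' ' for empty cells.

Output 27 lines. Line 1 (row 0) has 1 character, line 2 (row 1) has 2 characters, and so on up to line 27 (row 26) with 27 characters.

Answer: 1
11
1 1
1111
1   1
11  11
1 1 1 1
11111111
1       1
11      11
1 1     1 1
1111    1111
1   1   1   1
11  11  11  11
1 1 1 1 1 1 1 1
1111111111111111
1               1
11              11
1 1             1 1
1111            1111
1   1           1   1
11  11          11  11
1 1 1 1         1 1 1 1
11111111        11111111
1       1       1       1
11      11      11      11
1 1     1 1     1 1     1 1

Derivation:
r0=0: 1
r1=1: 11
r2=10: 1 1
r3=11: 1111
r4=100: 1   1
r5=101: 11  11
r6=110: 1 1 1 1
r7=111: 11111111
r8=1000: 1       1
r9=1001: 11      11
r10=1010: 1 1     1 1
r11=1011: 1111    1111
r12=1100: 1   1   1   1
r13=1101: 11  11  11  11
r14=1110: 1 1 1 1 1 1 1 1
r15=1111: 1111111111111111
r16=10000: 1               1
r17=10001: 11              11
r18=10010: 1 1             1 1
r19=10011: 1111            1111
r20=10100: 1   1           1   1
r21=10101: 11  11          11  11
r22=10110: 1 1 1 1         1 1 1 1
r23=10111: 11111111        11111111
r24=11000: 1       1       1       1
r25=11001: 11      11      11      11
r26=11010: 1 1     1 1     1 1     1 1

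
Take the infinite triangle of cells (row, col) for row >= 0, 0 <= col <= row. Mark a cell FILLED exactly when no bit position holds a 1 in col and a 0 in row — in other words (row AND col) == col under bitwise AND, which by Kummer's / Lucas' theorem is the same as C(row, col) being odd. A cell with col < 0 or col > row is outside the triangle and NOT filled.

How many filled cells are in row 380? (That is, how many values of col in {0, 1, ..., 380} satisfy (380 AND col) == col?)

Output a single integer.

Answer: 64

Derivation:
380 in binary = 101111100
popcount(380) = number of 1-bits in 101111100 = 6
A col c satisfies (380 AND c) == c iff every set bit of c is also set in 380; each of the 6 set bits of 380 can independently be on or off in c.
count = 2^6 = 64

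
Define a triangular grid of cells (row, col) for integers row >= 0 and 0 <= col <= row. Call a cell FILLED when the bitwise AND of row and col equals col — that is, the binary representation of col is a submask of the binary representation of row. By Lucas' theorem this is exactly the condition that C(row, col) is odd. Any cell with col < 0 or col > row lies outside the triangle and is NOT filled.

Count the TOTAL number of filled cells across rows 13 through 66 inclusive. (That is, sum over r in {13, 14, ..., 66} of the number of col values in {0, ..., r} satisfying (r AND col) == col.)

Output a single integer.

Answer: 690

Derivation:
r13=1101 pc3: +8 =8
r14=1110 pc3: +8 =16
r15=1111 pc4: +16 =32
r16=10000 pc1: +2 =34
r17=10001 pc2: +4 =38
r18=10010 pc2: +4 =42
r19=10011 pc3: +8 =50
r20=10100 pc2: +4 =54
r21=10101 pc3: +8 =62
r22=10110 pc3: +8 =70
r23=10111 pc4: +16 =86
r24=11000 pc2: +4 =90
r25=11001 pc3: +8 =98
r26=11010 pc3: +8 =106
r27=11011 pc4: +16 =122
r28=11100 pc3: +8 =130
r29=11101 pc4: +16 =146
r30=11110 pc4: +16 =162
r31=11111 pc5: +32 =194
r32=100000 pc1: +2 =196
r33=100001 pc2: +4 =200
r34=100010 pc2: +4 =204
r35=100011 pc3: +8 =212
r36=100100 pc2: +4 =216
r37=100101 pc3: +8 =224
r38=100110 pc3: +8 =232
r39=100111 pc4: +16 =248
r40=101000 pc2: +4 =252
r41=101001 pc3: +8 =260
r42=101010 pc3: +8 =268
r43=101011 pc4: +16 =284
r44=101100 pc3: +8 =292
r45=101101 pc4: +16 =308
r46=101110 pc4: +16 =324
r47=101111 pc5: +32 =356
r48=110000 pc2: +4 =360
r49=110001 pc3: +8 =368
r50=110010 pc3: +8 =376
r51=110011 pc4: +16 =392
r52=110100 pc3: +8 =400
r53=110101 pc4: +16 =416
r54=110110 pc4: +16 =432
r55=110111 pc5: +32 =464
r56=111000 pc3: +8 =472
r57=111001 pc4: +16 =488
r58=111010 pc4: +16 =504
r59=111011 pc5: +32 =536
r60=111100 pc4: +16 =552
r61=111101 pc5: +32 =584
r62=111110 pc5: +32 =616
r63=111111 pc6: +64 =680
r64=1000000 pc1: +2 =682
r65=1000001 pc2: +4 =686
r66=1000010 pc2: +4 =690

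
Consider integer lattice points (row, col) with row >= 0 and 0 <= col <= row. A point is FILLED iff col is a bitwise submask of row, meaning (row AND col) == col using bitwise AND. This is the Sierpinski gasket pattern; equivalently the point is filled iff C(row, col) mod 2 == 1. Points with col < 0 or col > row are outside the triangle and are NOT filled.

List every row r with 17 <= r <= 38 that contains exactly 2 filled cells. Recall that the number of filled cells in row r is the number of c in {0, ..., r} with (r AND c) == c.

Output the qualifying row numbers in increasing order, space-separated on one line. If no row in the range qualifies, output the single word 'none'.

Row r has 2^popcount(r) filled cells, so we need popcount(r) = log2(2) = 1.
Scan r = 17..38 and keep those with exactly 1 one-bits:
r=17=10001 popcount=2 -> skip
r=18=10010 popcount=2 -> skip
r=19=10011 popcount=3 -> skip
r=20=10100 popcount=2 -> skip
r=21=10101 popcount=3 -> skip
r=22=10110 popcount=3 -> skip
r=23=10111 popcount=4 -> skip
r=24=11000 popcount=2 -> skip
r=25=11001 popcount=3 -> skip
r=26=11010 popcount=3 -> skip
r=27=11011 popcount=4 -> skip
r=28=11100 popcount=3 -> skip
r=29=11101 popcount=4 -> skip
r=30=11110 popcount=4 -> skip
r=31=11111 popcount=5 -> skip
r=32=100000 popcount=1 -> KEEP
r=33=100001 popcount=2 -> skip
r=34=100010 popcount=2 -> skip
r=35=100011 popcount=3 -> skip
r=36=100100 popcount=2 -> skip
r=37=100101 popcount=3 -> skip
r=38=100110 popcount=3 -> skip
Kept rows: 32

Answer: 32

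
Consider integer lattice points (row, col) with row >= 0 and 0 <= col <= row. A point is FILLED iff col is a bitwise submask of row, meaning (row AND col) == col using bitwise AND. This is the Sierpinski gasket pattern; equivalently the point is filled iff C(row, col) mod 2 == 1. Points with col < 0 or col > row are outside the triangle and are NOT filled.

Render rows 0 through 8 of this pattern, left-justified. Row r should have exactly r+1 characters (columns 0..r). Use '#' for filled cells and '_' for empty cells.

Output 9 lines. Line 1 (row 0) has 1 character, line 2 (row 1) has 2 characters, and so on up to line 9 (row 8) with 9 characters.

r0=0: #
r1=1: ##
r2=10: #_#
r3=11: ####
r4=100: #___#
r5=101: ##__##
r6=110: #_#_#_#
r7=111: ########
r8=1000: #_______#

Answer: #
##
#_#
####
#___#
##__##
#_#_#_#
########
#_______#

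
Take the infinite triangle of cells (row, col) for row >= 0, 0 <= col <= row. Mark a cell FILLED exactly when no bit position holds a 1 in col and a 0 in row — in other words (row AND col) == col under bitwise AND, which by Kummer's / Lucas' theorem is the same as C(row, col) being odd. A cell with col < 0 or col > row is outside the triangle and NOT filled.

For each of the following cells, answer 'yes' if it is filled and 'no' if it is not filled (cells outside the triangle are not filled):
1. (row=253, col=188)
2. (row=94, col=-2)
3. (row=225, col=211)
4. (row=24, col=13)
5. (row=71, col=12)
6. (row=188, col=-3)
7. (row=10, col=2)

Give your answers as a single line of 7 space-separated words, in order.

Answer: yes no no no no no yes

Derivation:
(253,188): row=0b11111101, col=0b10111100, row AND col = 0b10111100 = 188; 188 == 188 -> filled
(94,-2): col outside [0, 94] -> not filled
(225,211): row=0b11100001, col=0b11010011, row AND col = 0b11000001 = 193; 193 != 211 -> empty
(24,13): row=0b11000, col=0b1101, row AND col = 0b1000 = 8; 8 != 13 -> empty
(71,12): row=0b1000111, col=0b1100, row AND col = 0b100 = 4; 4 != 12 -> empty
(188,-3): col outside [0, 188] -> not filled
(10,2): row=0b1010, col=0b10, row AND col = 0b10 = 2; 2 == 2 -> filled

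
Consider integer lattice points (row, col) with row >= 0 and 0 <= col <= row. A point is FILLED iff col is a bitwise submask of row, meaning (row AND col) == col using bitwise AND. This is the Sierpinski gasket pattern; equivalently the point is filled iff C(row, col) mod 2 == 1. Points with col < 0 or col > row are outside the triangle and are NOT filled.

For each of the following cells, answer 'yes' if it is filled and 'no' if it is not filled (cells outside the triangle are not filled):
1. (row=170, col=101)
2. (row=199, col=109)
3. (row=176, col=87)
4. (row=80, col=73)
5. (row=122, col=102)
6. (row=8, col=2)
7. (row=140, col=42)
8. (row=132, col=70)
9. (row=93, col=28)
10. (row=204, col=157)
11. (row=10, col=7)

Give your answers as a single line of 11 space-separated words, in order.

(170,101): row=0b10101010, col=0b1100101, row AND col = 0b100000 = 32; 32 != 101 -> empty
(199,109): row=0b11000111, col=0b1101101, row AND col = 0b1000101 = 69; 69 != 109 -> empty
(176,87): row=0b10110000, col=0b1010111, row AND col = 0b10000 = 16; 16 != 87 -> empty
(80,73): row=0b1010000, col=0b1001001, row AND col = 0b1000000 = 64; 64 != 73 -> empty
(122,102): row=0b1111010, col=0b1100110, row AND col = 0b1100010 = 98; 98 != 102 -> empty
(8,2): row=0b1000, col=0b10, row AND col = 0b0 = 0; 0 != 2 -> empty
(140,42): row=0b10001100, col=0b101010, row AND col = 0b1000 = 8; 8 != 42 -> empty
(132,70): row=0b10000100, col=0b1000110, row AND col = 0b100 = 4; 4 != 70 -> empty
(93,28): row=0b1011101, col=0b11100, row AND col = 0b11100 = 28; 28 == 28 -> filled
(204,157): row=0b11001100, col=0b10011101, row AND col = 0b10001100 = 140; 140 != 157 -> empty
(10,7): row=0b1010, col=0b111, row AND col = 0b10 = 2; 2 != 7 -> empty

Answer: no no no no no no no no yes no no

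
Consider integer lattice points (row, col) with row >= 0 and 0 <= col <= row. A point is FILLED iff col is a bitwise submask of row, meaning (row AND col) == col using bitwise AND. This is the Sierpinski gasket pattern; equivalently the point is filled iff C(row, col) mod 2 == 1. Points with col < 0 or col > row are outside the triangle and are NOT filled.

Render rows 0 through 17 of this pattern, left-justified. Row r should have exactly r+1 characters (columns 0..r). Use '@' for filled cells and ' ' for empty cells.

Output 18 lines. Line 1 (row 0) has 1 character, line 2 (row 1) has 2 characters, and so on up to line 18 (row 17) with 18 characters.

r0=0: @
r1=1: @@
r2=10: @ @
r3=11: @@@@
r4=100: @   @
r5=101: @@  @@
r6=110: @ @ @ @
r7=111: @@@@@@@@
r8=1000: @       @
r9=1001: @@      @@
r10=1010: @ @     @ @
r11=1011: @@@@    @@@@
r12=1100: @   @   @   @
r13=1101: @@  @@  @@  @@
r14=1110: @ @ @ @ @ @ @ @
r15=1111: @@@@@@@@@@@@@@@@
r16=10000: @               @
r17=10001: @@              @@

Answer: @
@@
@ @
@@@@
@   @
@@  @@
@ @ @ @
@@@@@@@@
@       @
@@      @@
@ @     @ @
@@@@    @@@@
@   @   @   @
@@  @@  @@  @@
@ @ @ @ @ @ @ @
@@@@@@@@@@@@@@@@
@               @
@@              @@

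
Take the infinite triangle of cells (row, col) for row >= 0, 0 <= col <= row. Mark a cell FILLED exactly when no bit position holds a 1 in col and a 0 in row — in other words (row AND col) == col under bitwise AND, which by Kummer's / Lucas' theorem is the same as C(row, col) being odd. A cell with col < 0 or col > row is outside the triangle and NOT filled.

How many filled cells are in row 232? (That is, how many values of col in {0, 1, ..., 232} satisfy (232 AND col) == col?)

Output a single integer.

232 in binary = 11101000
popcount(232) = number of 1-bits in 11101000 = 4
A col c satisfies (232 AND c) == c iff every set bit of c is also set in 232; each of the 4 set bits of 232 can independently be on or off in c.
count = 2^4 = 16

Answer: 16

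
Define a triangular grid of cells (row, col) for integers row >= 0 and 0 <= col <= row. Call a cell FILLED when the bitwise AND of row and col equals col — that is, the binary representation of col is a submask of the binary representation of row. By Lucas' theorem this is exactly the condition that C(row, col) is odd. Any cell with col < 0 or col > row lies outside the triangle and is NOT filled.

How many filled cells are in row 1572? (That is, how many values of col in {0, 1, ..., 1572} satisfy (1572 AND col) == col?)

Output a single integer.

1572 in binary = 11000100100
popcount(1572) = number of 1-bits in 11000100100 = 4
A col c satisfies (1572 AND c) == c iff every set bit of c is also set in 1572; each of the 4 set bits of 1572 can independently be on or off in c.
count = 2^4 = 16

Answer: 16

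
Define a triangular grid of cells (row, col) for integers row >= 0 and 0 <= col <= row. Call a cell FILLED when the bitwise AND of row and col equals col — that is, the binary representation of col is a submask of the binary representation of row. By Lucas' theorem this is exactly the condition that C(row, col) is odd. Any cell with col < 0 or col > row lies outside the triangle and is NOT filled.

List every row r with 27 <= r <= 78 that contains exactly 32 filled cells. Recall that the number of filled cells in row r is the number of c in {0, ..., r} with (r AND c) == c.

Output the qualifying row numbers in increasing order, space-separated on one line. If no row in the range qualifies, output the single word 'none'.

Answer: 31 47 55 59 61 62

Derivation:
Row r has 2^popcount(r) filled cells, so we need popcount(r) = log2(32) = 5.
Scan r = 27..78 and keep those with exactly 5 one-bits:
r=27=11011 popcount=4 -> skip
r=28=11100 popcount=3 -> skip
r=29=11101 popcount=4 -> skip
r=30=11110 popcount=4 -> skip
r=31=11111 popcount=5 -> KEEP
r=32=100000 popcount=1 -> skip
r=33=100001 popcount=2 -> skip
r=34=100010 popcount=2 -> skip
r=35=100011 popcount=3 -> skip
r=36=100100 popcount=2 -> skip
r=37=100101 popcount=3 -> skip
r=38=100110 popcount=3 -> skip
r=39=100111 popcount=4 -> skip
r=40=101000 popcount=2 -> skip
r=41=101001 popcount=3 -> skip
r=42=101010 popcount=3 -> skip
r=43=101011 popcount=4 -> skip
r=44=101100 popcount=3 -> skip
r=45=101101 popcount=4 -> skip
r=46=101110 popcount=4 -> skip
r=47=101111 popcount=5 -> KEEP
r=48=110000 popcount=2 -> skip
r=49=110001 popcount=3 -> skip
r=50=110010 popcount=3 -> skip
r=51=110011 popcount=4 -> skip
r=52=110100 popcount=3 -> skip
r=53=110101 popcount=4 -> skip
r=54=110110 popcount=4 -> skip
r=55=110111 popcount=5 -> KEEP
r=56=111000 popcount=3 -> skip
r=57=111001 popcount=4 -> skip
r=58=111010 popcount=4 -> skip
r=59=111011 popcount=5 -> KEEP
r=60=111100 popcount=4 -> skip
r=61=111101 popcount=5 -> KEEP
r=62=111110 popcount=5 -> KEEP
r=63=111111 popcount=6 -> skip
r=64=1000000 popcount=1 -> skip
r=65=1000001 popcount=2 -> skip
r=66=1000010 popcount=2 -> skip
r=67=1000011 popcount=3 -> skip
r=68=1000100 popcount=2 -> skip
r=69=1000101 popcount=3 -> skip
r=70=1000110 popcount=3 -> skip
r=71=1000111 popcount=4 -> skip
r=72=1001000 popcount=2 -> skip
r=73=1001001 popcount=3 -> skip
r=74=1001010 popcount=3 -> skip
r=75=1001011 popcount=4 -> skip
r=76=1001100 popcount=3 -> skip
r=77=1001101 popcount=4 -> skip
r=78=1001110 popcount=4 -> skip
Kept rows: 31 47 55 59 61 62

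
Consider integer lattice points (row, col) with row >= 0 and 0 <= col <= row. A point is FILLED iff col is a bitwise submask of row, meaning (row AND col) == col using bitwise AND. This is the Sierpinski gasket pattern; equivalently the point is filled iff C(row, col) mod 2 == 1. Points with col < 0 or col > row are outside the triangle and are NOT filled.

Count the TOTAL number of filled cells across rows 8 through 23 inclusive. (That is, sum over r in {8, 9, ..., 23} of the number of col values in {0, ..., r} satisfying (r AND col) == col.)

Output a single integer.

Answer: 108

Derivation:
r8=1000 pc1: +2 =2
r9=1001 pc2: +4 =6
r10=1010 pc2: +4 =10
r11=1011 pc3: +8 =18
r12=1100 pc2: +4 =22
r13=1101 pc3: +8 =30
r14=1110 pc3: +8 =38
r15=1111 pc4: +16 =54
r16=10000 pc1: +2 =56
r17=10001 pc2: +4 =60
r18=10010 pc2: +4 =64
r19=10011 pc3: +8 =72
r20=10100 pc2: +4 =76
r21=10101 pc3: +8 =84
r22=10110 pc3: +8 =92
r23=10111 pc4: +16 =108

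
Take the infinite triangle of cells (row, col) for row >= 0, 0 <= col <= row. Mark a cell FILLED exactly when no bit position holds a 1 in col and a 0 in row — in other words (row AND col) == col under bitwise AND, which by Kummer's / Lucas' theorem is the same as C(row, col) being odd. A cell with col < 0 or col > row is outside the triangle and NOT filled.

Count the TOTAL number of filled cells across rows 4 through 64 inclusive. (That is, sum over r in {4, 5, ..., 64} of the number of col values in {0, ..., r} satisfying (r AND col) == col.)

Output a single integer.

r4=100 pc1: +2 =2
r5=101 pc2: +4 =6
r6=110 pc2: +4 =10
r7=111 pc3: +8 =18
r8=1000 pc1: +2 =20
r9=1001 pc2: +4 =24
r10=1010 pc2: +4 =28
r11=1011 pc3: +8 =36
r12=1100 pc2: +4 =40
r13=1101 pc3: +8 =48
r14=1110 pc3: +8 =56
r15=1111 pc4: +16 =72
r16=10000 pc1: +2 =74
r17=10001 pc2: +4 =78
r18=10010 pc2: +4 =82
r19=10011 pc3: +8 =90
r20=10100 pc2: +4 =94
r21=10101 pc3: +8 =102
r22=10110 pc3: +8 =110
r23=10111 pc4: +16 =126
r24=11000 pc2: +4 =130
r25=11001 pc3: +8 =138
r26=11010 pc3: +8 =146
r27=11011 pc4: +16 =162
r28=11100 pc3: +8 =170
r29=11101 pc4: +16 =186
r30=11110 pc4: +16 =202
r31=11111 pc5: +32 =234
r32=100000 pc1: +2 =236
r33=100001 pc2: +4 =240
r34=100010 pc2: +4 =244
r35=100011 pc3: +8 =252
r36=100100 pc2: +4 =256
r37=100101 pc3: +8 =264
r38=100110 pc3: +8 =272
r39=100111 pc4: +16 =288
r40=101000 pc2: +4 =292
r41=101001 pc3: +8 =300
r42=101010 pc3: +8 =308
r43=101011 pc4: +16 =324
r44=101100 pc3: +8 =332
r45=101101 pc4: +16 =348
r46=101110 pc4: +16 =364
r47=101111 pc5: +32 =396
r48=110000 pc2: +4 =400
r49=110001 pc3: +8 =408
r50=110010 pc3: +8 =416
r51=110011 pc4: +16 =432
r52=110100 pc3: +8 =440
r53=110101 pc4: +16 =456
r54=110110 pc4: +16 =472
r55=110111 pc5: +32 =504
r56=111000 pc3: +8 =512
r57=111001 pc4: +16 =528
r58=111010 pc4: +16 =544
r59=111011 pc5: +32 =576
r60=111100 pc4: +16 =592
r61=111101 pc5: +32 =624
r62=111110 pc5: +32 =656
r63=111111 pc6: +64 =720
r64=1000000 pc1: +2 =722

Answer: 722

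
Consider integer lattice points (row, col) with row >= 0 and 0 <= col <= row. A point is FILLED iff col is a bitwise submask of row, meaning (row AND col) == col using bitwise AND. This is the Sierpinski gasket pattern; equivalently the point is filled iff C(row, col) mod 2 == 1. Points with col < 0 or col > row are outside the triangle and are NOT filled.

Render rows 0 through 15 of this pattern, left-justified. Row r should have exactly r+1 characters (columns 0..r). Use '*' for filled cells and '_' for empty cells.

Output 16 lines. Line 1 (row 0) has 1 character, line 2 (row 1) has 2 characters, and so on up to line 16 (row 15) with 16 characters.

r0=0: *
r1=1: **
r2=10: *_*
r3=11: ****
r4=100: *___*
r5=101: **__**
r6=110: *_*_*_*
r7=111: ********
r8=1000: *_______*
r9=1001: **______**
r10=1010: *_*_____*_*
r11=1011: ****____****
r12=1100: *___*___*___*
r13=1101: **__**__**__**
r14=1110: *_*_*_*_*_*_*_*
r15=1111: ****************

Answer: *
**
*_*
****
*___*
**__**
*_*_*_*
********
*_______*
**______**
*_*_____*_*
****____****
*___*___*___*
**__**__**__**
*_*_*_*_*_*_*_*
****************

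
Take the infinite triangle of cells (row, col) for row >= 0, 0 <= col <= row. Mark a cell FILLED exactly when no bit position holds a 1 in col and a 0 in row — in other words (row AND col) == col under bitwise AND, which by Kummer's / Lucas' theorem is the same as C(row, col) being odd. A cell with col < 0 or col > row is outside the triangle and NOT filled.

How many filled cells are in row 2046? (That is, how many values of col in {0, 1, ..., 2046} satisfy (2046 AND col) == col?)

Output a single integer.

2046 in binary = 11111111110
popcount(2046) = number of 1-bits in 11111111110 = 10
A col c satisfies (2046 AND c) == c iff every set bit of c is also set in 2046; each of the 10 set bits of 2046 can independently be on or off in c.
count = 2^10 = 1024

Answer: 1024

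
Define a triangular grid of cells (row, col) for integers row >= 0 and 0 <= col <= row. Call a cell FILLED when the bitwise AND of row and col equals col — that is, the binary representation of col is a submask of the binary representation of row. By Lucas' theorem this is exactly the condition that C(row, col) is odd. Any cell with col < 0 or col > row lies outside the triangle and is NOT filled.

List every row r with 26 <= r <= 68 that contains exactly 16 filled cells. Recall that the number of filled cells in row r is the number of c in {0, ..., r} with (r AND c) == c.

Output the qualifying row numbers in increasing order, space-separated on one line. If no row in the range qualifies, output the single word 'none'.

Answer: 27 29 30 39 43 45 46 51 53 54 57 58 60

Derivation:
Row r has 2^popcount(r) filled cells, so we need popcount(r) = log2(16) = 4.
Scan r = 26..68 and keep those with exactly 4 one-bits:
r=26=11010 popcount=3 -> skip
r=27=11011 popcount=4 -> KEEP
r=28=11100 popcount=3 -> skip
r=29=11101 popcount=4 -> KEEP
r=30=11110 popcount=4 -> KEEP
r=31=11111 popcount=5 -> skip
r=32=100000 popcount=1 -> skip
r=33=100001 popcount=2 -> skip
r=34=100010 popcount=2 -> skip
r=35=100011 popcount=3 -> skip
r=36=100100 popcount=2 -> skip
r=37=100101 popcount=3 -> skip
r=38=100110 popcount=3 -> skip
r=39=100111 popcount=4 -> KEEP
r=40=101000 popcount=2 -> skip
r=41=101001 popcount=3 -> skip
r=42=101010 popcount=3 -> skip
r=43=101011 popcount=4 -> KEEP
r=44=101100 popcount=3 -> skip
r=45=101101 popcount=4 -> KEEP
r=46=101110 popcount=4 -> KEEP
r=47=101111 popcount=5 -> skip
r=48=110000 popcount=2 -> skip
r=49=110001 popcount=3 -> skip
r=50=110010 popcount=3 -> skip
r=51=110011 popcount=4 -> KEEP
r=52=110100 popcount=3 -> skip
r=53=110101 popcount=4 -> KEEP
r=54=110110 popcount=4 -> KEEP
r=55=110111 popcount=5 -> skip
r=56=111000 popcount=3 -> skip
r=57=111001 popcount=4 -> KEEP
r=58=111010 popcount=4 -> KEEP
r=59=111011 popcount=5 -> skip
r=60=111100 popcount=4 -> KEEP
r=61=111101 popcount=5 -> skip
r=62=111110 popcount=5 -> skip
r=63=111111 popcount=6 -> skip
r=64=1000000 popcount=1 -> skip
r=65=1000001 popcount=2 -> skip
r=66=1000010 popcount=2 -> skip
r=67=1000011 popcount=3 -> skip
r=68=1000100 popcount=2 -> skip
Kept rows: 27 29 30 39 43 45 46 51 53 54 57 58 60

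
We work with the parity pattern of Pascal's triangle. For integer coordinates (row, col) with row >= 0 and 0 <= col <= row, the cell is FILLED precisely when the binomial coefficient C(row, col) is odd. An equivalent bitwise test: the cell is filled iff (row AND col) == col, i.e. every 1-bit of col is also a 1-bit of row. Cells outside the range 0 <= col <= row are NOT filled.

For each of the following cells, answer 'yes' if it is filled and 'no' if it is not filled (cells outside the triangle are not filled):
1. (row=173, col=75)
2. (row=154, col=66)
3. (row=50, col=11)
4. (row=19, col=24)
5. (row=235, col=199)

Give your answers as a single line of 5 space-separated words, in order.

Answer: no no no no no

Derivation:
(173,75): row=0b10101101, col=0b1001011, row AND col = 0b1001 = 9; 9 != 75 -> empty
(154,66): row=0b10011010, col=0b1000010, row AND col = 0b10 = 2; 2 != 66 -> empty
(50,11): row=0b110010, col=0b1011, row AND col = 0b10 = 2; 2 != 11 -> empty
(19,24): col outside [0, 19] -> not filled
(235,199): row=0b11101011, col=0b11000111, row AND col = 0b11000011 = 195; 195 != 199 -> empty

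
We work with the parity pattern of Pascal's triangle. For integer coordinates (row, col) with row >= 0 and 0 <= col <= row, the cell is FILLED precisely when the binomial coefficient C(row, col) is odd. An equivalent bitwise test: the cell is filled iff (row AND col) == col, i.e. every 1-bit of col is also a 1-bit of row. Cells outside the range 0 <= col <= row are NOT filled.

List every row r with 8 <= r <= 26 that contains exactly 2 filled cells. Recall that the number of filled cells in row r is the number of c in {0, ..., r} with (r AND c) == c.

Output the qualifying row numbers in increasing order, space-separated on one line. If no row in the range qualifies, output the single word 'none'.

Row r has 2^popcount(r) filled cells, so we need popcount(r) = log2(2) = 1.
Scan r = 8..26 and keep those with exactly 1 one-bits:
r=8=1000 popcount=1 -> KEEP
r=9=1001 popcount=2 -> skip
r=10=1010 popcount=2 -> skip
r=11=1011 popcount=3 -> skip
r=12=1100 popcount=2 -> skip
r=13=1101 popcount=3 -> skip
r=14=1110 popcount=3 -> skip
r=15=1111 popcount=4 -> skip
r=16=10000 popcount=1 -> KEEP
r=17=10001 popcount=2 -> skip
r=18=10010 popcount=2 -> skip
r=19=10011 popcount=3 -> skip
r=20=10100 popcount=2 -> skip
r=21=10101 popcount=3 -> skip
r=22=10110 popcount=3 -> skip
r=23=10111 popcount=4 -> skip
r=24=11000 popcount=2 -> skip
r=25=11001 popcount=3 -> skip
r=26=11010 popcount=3 -> skip
Kept rows: 8 16

Answer: 8 16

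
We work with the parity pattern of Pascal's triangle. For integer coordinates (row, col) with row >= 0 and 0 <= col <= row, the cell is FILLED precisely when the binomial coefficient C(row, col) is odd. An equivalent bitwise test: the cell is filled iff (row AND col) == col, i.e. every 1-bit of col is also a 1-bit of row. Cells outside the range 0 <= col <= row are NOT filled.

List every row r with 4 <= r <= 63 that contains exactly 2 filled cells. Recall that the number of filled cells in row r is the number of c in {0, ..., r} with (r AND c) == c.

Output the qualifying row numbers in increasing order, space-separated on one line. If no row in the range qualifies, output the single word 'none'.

Row r has 2^popcount(r) filled cells, so we need popcount(r) = log2(2) = 1.
Scan r = 4..63 and keep those with exactly 1 one-bits:
r=4=100 popcount=1 -> KEEP
r=5=101 popcount=2 -> skip
r=6=110 popcount=2 -> skip
r=7=111 popcount=3 -> skip
r=8=1000 popcount=1 -> KEEP
r=9=1001 popcount=2 -> skip
r=10=1010 popcount=2 -> skip
r=11=1011 popcount=3 -> skip
r=12=1100 popcount=2 -> skip
r=13=1101 popcount=3 -> skip
r=14=1110 popcount=3 -> skip
r=15=1111 popcount=4 -> skip
r=16=10000 popcount=1 -> KEEP
r=17=10001 popcount=2 -> skip
r=18=10010 popcount=2 -> skip
r=19=10011 popcount=3 -> skip
r=20=10100 popcount=2 -> skip
r=21=10101 popcount=3 -> skip
r=22=10110 popcount=3 -> skip
r=23=10111 popcount=4 -> skip
r=24=11000 popcount=2 -> skip
r=25=11001 popcount=3 -> skip
r=26=11010 popcount=3 -> skip
r=27=11011 popcount=4 -> skip
r=28=11100 popcount=3 -> skip
r=29=11101 popcount=4 -> skip
r=30=11110 popcount=4 -> skip
r=31=11111 popcount=5 -> skip
r=32=100000 popcount=1 -> KEEP
r=33=100001 popcount=2 -> skip
r=34=100010 popcount=2 -> skip
r=35=100011 popcount=3 -> skip
r=36=100100 popcount=2 -> skip
r=37=100101 popcount=3 -> skip
r=38=100110 popcount=3 -> skip
r=39=100111 popcount=4 -> skip
r=40=101000 popcount=2 -> skip
r=41=101001 popcount=3 -> skip
r=42=101010 popcount=3 -> skip
r=43=101011 popcount=4 -> skip
r=44=101100 popcount=3 -> skip
r=45=101101 popcount=4 -> skip
r=46=101110 popcount=4 -> skip
r=47=101111 popcount=5 -> skip
r=48=110000 popcount=2 -> skip
r=49=110001 popcount=3 -> skip
r=50=110010 popcount=3 -> skip
r=51=110011 popcount=4 -> skip
r=52=110100 popcount=3 -> skip
r=53=110101 popcount=4 -> skip
r=54=110110 popcount=4 -> skip
r=55=110111 popcount=5 -> skip
r=56=111000 popcount=3 -> skip
r=57=111001 popcount=4 -> skip
r=58=111010 popcount=4 -> skip
r=59=111011 popcount=5 -> skip
r=60=111100 popcount=4 -> skip
r=61=111101 popcount=5 -> skip
r=62=111110 popcount=5 -> skip
r=63=111111 popcount=6 -> skip
Kept rows: 4 8 16 32

Answer: 4 8 16 32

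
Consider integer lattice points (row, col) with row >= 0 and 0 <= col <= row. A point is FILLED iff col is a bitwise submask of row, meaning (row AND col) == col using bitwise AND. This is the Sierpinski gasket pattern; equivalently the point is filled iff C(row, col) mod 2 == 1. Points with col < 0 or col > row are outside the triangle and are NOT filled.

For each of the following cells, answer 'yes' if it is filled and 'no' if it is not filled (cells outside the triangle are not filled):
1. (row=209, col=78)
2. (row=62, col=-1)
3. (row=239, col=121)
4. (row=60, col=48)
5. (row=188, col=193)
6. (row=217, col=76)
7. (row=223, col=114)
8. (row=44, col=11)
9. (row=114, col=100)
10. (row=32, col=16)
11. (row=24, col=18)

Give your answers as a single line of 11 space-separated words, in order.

Answer: no no no yes no no no no no no no

Derivation:
(209,78): row=0b11010001, col=0b1001110, row AND col = 0b1000000 = 64; 64 != 78 -> empty
(62,-1): col outside [0, 62] -> not filled
(239,121): row=0b11101111, col=0b1111001, row AND col = 0b1101001 = 105; 105 != 121 -> empty
(60,48): row=0b111100, col=0b110000, row AND col = 0b110000 = 48; 48 == 48 -> filled
(188,193): col outside [0, 188] -> not filled
(217,76): row=0b11011001, col=0b1001100, row AND col = 0b1001000 = 72; 72 != 76 -> empty
(223,114): row=0b11011111, col=0b1110010, row AND col = 0b1010010 = 82; 82 != 114 -> empty
(44,11): row=0b101100, col=0b1011, row AND col = 0b1000 = 8; 8 != 11 -> empty
(114,100): row=0b1110010, col=0b1100100, row AND col = 0b1100000 = 96; 96 != 100 -> empty
(32,16): row=0b100000, col=0b10000, row AND col = 0b0 = 0; 0 != 16 -> empty
(24,18): row=0b11000, col=0b10010, row AND col = 0b10000 = 16; 16 != 18 -> empty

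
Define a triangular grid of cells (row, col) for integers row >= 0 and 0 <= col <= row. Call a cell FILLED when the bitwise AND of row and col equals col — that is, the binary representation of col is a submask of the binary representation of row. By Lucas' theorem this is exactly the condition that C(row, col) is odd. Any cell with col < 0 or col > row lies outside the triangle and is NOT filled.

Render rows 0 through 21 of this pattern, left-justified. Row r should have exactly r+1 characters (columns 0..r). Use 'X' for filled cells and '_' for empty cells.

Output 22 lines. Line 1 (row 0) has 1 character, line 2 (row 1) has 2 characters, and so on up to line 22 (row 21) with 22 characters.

r0=0: X
r1=1: XX
r2=10: X_X
r3=11: XXXX
r4=100: X___X
r5=101: XX__XX
r6=110: X_X_X_X
r7=111: XXXXXXXX
r8=1000: X_______X
r9=1001: XX______XX
r10=1010: X_X_____X_X
r11=1011: XXXX____XXXX
r12=1100: X___X___X___X
r13=1101: XX__XX__XX__XX
r14=1110: X_X_X_X_X_X_X_X
r15=1111: XXXXXXXXXXXXXXXX
r16=10000: X_______________X
r17=10001: XX______________XX
r18=10010: X_X_____________X_X
r19=10011: XXXX____________XXXX
r20=10100: X___X___________X___X
r21=10101: XX__XX__________XX__XX

Answer: X
XX
X_X
XXXX
X___X
XX__XX
X_X_X_X
XXXXXXXX
X_______X
XX______XX
X_X_____X_X
XXXX____XXXX
X___X___X___X
XX__XX__XX__XX
X_X_X_X_X_X_X_X
XXXXXXXXXXXXXXXX
X_______________X
XX______________XX
X_X_____________X_X
XXXX____________XXXX
X___X___________X___X
XX__XX__________XX__XX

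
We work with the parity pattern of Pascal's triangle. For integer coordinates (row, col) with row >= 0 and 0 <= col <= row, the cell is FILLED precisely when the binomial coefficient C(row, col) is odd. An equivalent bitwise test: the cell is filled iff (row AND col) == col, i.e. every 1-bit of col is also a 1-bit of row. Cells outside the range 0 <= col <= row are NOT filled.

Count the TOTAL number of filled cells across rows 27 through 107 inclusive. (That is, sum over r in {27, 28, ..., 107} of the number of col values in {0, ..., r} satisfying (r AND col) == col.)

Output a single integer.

r27=11011 pc4: +16 =16
r28=11100 pc3: +8 =24
r29=11101 pc4: +16 =40
r30=11110 pc4: +16 =56
r31=11111 pc5: +32 =88
r32=100000 pc1: +2 =90
r33=100001 pc2: +4 =94
r34=100010 pc2: +4 =98
r35=100011 pc3: +8 =106
r36=100100 pc2: +4 =110
r37=100101 pc3: +8 =118
r38=100110 pc3: +8 =126
r39=100111 pc4: +16 =142
r40=101000 pc2: +4 =146
r41=101001 pc3: +8 =154
r42=101010 pc3: +8 =162
r43=101011 pc4: +16 =178
r44=101100 pc3: +8 =186
r45=101101 pc4: +16 =202
r46=101110 pc4: +16 =218
r47=101111 pc5: +32 =250
r48=110000 pc2: +4 =254
r49=110001 pc3: +8 =262
r50=110010 pc3: +8 =270
r51=110011 pc4: +16 =286
r52=110100 pc3: +8 =294
r53=110101 pc4: +16 =310
r54=110110 pc4: +16 =326
r55=110111 pc5: +32 =358
r56=111000 pc3: +8 =366
r57=111001 pc4: +16 =382
r58=111010 pc4: +16 =398
r59=111011 pc5: +32 =430
r60=111100 pc4: +16 =446
r61=111101 pc5: +32 =478
r62=111110 pc5: +32 =510
r63=111111 pc6: +64 =574
r64=1000000 pc1: +2 =576
r65=1000001 pc2: +4 =580
r66=1000010 pc2: +4 =584
r67=1000011 pc3: +8 =592
r68=1000100 pc2: +4 =596
r69=1000101 pc3: +8 =604
r70=1000110 pc3: +8 =612
r71=1000111 pc4: +16 =628
r72=1001000 pc2: +4 =632
r73=1001001 pc3: +8 =640
r74=1001010 pc3: +8 =648
r75=1001011 pc4: +16 =664
r76=1001100 pc3: +8 =672
r77=1001101 pc4: +16 =688
r78=1001110 pc4: +16 =704
r79=1001111 pc5: +32 =736
r80=1010000 pc2: +4 =740
r81=1010001 pc3: +8 =748
r82=1010010 pc3: +8 =756
r83=1010011 pc4: +16 =772
r84=1010100 pc3: +8 =780
r85=1010101 pc4: +16 =796
r86=1010110 pc4: +16 =812
r87=1010111 pc5: +32 =844
r88=1011000 pc3: +8 =852
r89=1011001 pc4: +16 =868
r90=1011010 pc4: +16 =884
r91=1011011 pc5: +32 =916
r92=1011100 pc4: +16 =932
r93=1011101 pc5: +32 =964
r94=1011110 pc5: +32 =996
r95=1011111 pc6: +64 =1060
r96=1100000 pc2: +4 =1064
r97=1100001 pc3: +8 =1072
r98=1100010 pc3: +8 =1080
r99=1100011 pc4: +16 =1096
r100=1100100 pc3: +8 =1104
r101=1100101 pc4: +16 =1120
r102=1100110 pc4: +16 =1136
r103=1100111 pc5: +32 =1168
r104=1101000 pc3: +8 =1176
r105=1101001 pc4: +16 =1192
r106=1101010 pc4: +16 =1208
r107=1101011 pc5: +32 =1240

Answer: 1240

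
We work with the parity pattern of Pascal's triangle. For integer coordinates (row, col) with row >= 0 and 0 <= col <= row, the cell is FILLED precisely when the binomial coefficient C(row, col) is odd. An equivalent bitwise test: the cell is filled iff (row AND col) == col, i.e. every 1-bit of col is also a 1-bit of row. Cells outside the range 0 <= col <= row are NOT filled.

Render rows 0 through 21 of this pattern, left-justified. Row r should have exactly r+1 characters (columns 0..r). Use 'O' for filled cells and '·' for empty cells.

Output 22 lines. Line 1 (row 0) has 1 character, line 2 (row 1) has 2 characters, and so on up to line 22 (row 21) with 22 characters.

r0=0: O
r1=1: OO
r2=10: O·O
r3=11: OOOO
r4=100: O···O
r5=101: OO··OO
r6=110: O·O·O·O
r7=111: OOOOOOOO
r8=1000: O·······O
r9=1001: OO······OO
r10=1010: O·O·····O·O
r11=1011: OOOO····OOOO
r12=1100: O···O···O···O
r13=1101: OO··OO··OO··OO
r14=1110: O·O·O·O·O·O·O·O
r15=1111: OOOOOOOOOOOOOOOO
r16=10000: O···············O
r17=10001: OO··············OO
r18=10010: O·O·············O·O
r19=10011: OOOO············OOOO
r20=10100: O···O···········O···O
r21=10101: OO··OO··········OO··OO

Answer: O
OO
O·O
OOOO
O···O
OO··OO
O·O·O·O
OOOOOOOO
O·······O
OO······OO
O·O·····O·O
OOOO····OOOO
O···O···O···O
OO··OO··OO··OO
O·O·O·O·O·O·O·O
OOOOOOOOOOOOOOOO
O···············O
OO··············OO
O·O·············O·O
OOOO············OOOO
O···O···········O···O
OO··OO··········OO··OO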